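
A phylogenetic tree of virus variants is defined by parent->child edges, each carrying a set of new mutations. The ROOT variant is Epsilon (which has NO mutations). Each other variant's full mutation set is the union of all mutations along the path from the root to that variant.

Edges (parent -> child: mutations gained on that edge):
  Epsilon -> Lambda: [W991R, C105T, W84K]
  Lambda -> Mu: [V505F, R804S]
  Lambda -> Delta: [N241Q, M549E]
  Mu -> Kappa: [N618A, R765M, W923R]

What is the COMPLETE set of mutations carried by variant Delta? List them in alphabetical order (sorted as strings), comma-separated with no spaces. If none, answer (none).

Answer: C105T,M549E,N241Q,W84K,W991R

Derivation:
At Epsilon: gained [] -> total []
At Lambda: gained ['W991R', 'C105T', 'W84K'] -> total ['C105T', 'W84K', 'W991R']
At Delta: gained ['N241Q', 'M549E'] -> total ['C105T', 'M549E', 'N241Q', 'W84K', 'W991R']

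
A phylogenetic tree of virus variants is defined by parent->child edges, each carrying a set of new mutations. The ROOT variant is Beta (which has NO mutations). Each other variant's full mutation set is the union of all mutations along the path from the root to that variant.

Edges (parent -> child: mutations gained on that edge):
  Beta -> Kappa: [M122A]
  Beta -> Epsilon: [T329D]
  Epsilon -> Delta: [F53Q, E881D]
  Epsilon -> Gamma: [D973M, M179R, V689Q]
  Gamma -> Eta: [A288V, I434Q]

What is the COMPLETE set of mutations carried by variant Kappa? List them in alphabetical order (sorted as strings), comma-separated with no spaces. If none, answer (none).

Answer: M122A

Derivation:
At Beta: gained [] -> total []
At Kappa: gained ['M122A'] -> total ['M122A']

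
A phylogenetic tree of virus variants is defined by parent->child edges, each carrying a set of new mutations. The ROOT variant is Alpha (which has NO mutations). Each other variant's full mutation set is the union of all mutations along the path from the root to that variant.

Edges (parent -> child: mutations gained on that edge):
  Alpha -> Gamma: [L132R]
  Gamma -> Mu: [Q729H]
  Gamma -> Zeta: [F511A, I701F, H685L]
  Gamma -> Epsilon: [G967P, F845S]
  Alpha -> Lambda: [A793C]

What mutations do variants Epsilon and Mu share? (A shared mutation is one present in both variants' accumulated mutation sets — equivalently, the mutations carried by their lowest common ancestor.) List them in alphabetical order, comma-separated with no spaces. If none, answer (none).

Answer: L132R

Derivation:
Accumulating mutations along path to Epsilon:
  At Alpha: gained [] -> total []
  At Gamma: gained ['L132R'] -> total ['L132R']
  At Epsilon: gained ['G967P', 'F845S'] -> total ['F845S', 'G967P', 'L132R']
Mutations(Epsilon) = ['F845S', 'G967P', 'L132R']
Accumulating mutations along path to Mu:
  At Alpha: gained [] -> total []
  At Gamma: gained ['L132R'] -> total ['L132R']
  At Mu: gained ['Q729H'] -> total ['L132R', 'Q729H']
Mutations(Mu) = ['L132R', 'Q729H']
Intersection: ['F845S', 'G967P', 'L132R'] ∩ ['L132R', 'Q729H'] = ['L132R']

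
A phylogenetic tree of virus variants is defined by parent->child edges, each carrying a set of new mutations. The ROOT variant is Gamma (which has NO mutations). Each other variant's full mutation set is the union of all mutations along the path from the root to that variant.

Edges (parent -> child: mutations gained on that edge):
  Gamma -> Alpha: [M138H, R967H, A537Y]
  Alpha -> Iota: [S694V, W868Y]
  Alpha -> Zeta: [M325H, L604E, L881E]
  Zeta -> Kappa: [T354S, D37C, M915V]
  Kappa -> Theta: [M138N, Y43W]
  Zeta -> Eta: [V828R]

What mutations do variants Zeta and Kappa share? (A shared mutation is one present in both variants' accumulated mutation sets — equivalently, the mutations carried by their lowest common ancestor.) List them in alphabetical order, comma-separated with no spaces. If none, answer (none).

Accumulating mutations along path to Zeta:
  At Gamma: gained [] -> total []
  At Alpha: gained ['M138H', 'R967H', 'A537Y'] -> total ['A537Y', 'M138H', 'R967H']
  At Zeta: gained ['M325H', 'L604E', 'L881E'] -> total ['A537Y', 'L604E', 'L881E', 'M138H', 'M325H', 'R967H']
Mutations(Zeta) = ['A537Y', 'L604E', 'L881E', 'M138H', 'M325H', 'R967H']
Accumulating mutations along path to Kappa:
  At Gamma: gained [] -> total []
  At Alpha: gained ['M138H', 'R967H', 'A537Y'] -> total ['A537Y', 'M138H', 'R967H']
  At Zeta: gained ['M325H', 'L604E', 'L881E'] -> total ['A537Y', 'L604E', 'L881E', 'M138H', 'M325H', 'R967H']
  At Kappa: gained ['T354S', 'D37C', 'M915V'] -> total ['A537Y', 'D37C', 'L604E', 'L881E', 'M138H', 'M325H', 'M915V', 'R967H', 'T354S']
Mutations(Kappa) = ['A537Y', 'D37C', 'L604E', 'L881E', 'M138H', 'M325H', 'M915V', 'R967H', 'T354S']
Intersection: ['A537Y', 'L604E', 'L881E', 'M138H', 'M325H', 'R967H'] ∩ ['A537Y', 'D37C', 'L604E', 'L881E', 'M138H', 'M325H', 'M915V', 'R967H', 'T354S'] = ['A537Y', 'L604E', 'L881E', 'M138H', 'M325H', 'R967H']

Answer: A537Y,L604E,L881E,M138H,M325H,R967H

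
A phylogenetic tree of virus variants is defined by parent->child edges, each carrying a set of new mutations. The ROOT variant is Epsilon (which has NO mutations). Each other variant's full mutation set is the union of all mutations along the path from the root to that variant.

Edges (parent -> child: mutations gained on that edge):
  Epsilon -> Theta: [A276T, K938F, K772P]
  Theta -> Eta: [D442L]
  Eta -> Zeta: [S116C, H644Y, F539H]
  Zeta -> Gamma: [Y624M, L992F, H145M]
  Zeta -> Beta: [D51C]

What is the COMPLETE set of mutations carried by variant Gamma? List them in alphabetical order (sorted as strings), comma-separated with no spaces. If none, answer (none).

At Epsilon: gained [] -> total []
At Theta: gained ['A276T', 'K938F', 'K772P'] -> total ['A276T', 'K772P', 'K938F']
At Eta: gained ['D442L'] -> total ['A276T', 'D442L', 'K772P', 'K938F']
At Zeta: gained ['S116C', 'H644Y', 'F539H'] -> total ['A276T', 'D442L', 'F539H', 'H644Y', 'K772P', 'K938F', 'S116C']
At Gamma: gained ['Y624M', 'L992F', 'H145M'] -> total ['A276T', 'D442L', 'F539H', 'H145M', 'H644Y', 'K772P', 'K938F', 'L992F', 'S116C', 'Y624M']

Answer: A276T,D442L,F539H,H145M,H644Y,K772P,K938F,L992F,S116C,Y624M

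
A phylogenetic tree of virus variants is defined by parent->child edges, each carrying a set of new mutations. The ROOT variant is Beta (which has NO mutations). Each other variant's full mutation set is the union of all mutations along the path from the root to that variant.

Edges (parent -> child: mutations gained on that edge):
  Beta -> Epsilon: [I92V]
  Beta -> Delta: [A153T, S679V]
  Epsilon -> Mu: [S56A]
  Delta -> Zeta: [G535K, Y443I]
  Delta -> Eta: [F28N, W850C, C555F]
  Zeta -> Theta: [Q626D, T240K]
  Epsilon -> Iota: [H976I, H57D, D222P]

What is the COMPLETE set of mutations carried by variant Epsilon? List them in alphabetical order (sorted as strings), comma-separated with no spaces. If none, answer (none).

At Beta: gained [] -> total []
At Epsilon: gained ['I92V'] -> total ['I92V']

Answer: I92V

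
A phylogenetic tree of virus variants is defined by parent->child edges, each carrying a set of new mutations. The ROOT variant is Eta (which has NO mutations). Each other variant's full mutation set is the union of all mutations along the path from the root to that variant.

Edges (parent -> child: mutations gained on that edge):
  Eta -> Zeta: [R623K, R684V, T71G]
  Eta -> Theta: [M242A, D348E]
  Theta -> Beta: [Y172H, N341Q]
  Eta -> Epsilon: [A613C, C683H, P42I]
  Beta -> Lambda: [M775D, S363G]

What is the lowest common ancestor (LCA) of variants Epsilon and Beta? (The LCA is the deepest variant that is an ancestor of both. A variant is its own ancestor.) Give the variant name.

Answer: Eta

Derivation:
Path from root to Epsilon: Eta -> Epsilon
  ancestors of Epsilon: {Eta, Epsilon}
Path from root to Beta: Eta -> Theta -> Beta
  ancestors of Beta: {Eta, Theta, Beta}
Common ancestors: {Eta}
Walk up from Beta: Beta (not in ancestors of Epsilon), Theta (not in ancestors of Epsilon), Eta (in ancestors of Epsilon)
Deepest common ancestor (LCA) = Eta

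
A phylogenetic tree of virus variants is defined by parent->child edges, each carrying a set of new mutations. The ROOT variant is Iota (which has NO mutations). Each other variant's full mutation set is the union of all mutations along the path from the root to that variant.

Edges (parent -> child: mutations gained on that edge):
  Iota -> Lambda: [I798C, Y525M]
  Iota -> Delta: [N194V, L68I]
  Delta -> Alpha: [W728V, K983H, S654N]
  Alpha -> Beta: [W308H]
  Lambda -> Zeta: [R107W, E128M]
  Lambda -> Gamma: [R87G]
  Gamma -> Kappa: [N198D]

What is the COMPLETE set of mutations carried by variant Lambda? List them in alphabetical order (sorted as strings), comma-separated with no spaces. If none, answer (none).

Answer: I798C,Y525M

Derivation:
At Iota: gained [] -> total []
At Lambda: gained ['I798C', 'Y525M'] -> total ['I798C', 'Y525M']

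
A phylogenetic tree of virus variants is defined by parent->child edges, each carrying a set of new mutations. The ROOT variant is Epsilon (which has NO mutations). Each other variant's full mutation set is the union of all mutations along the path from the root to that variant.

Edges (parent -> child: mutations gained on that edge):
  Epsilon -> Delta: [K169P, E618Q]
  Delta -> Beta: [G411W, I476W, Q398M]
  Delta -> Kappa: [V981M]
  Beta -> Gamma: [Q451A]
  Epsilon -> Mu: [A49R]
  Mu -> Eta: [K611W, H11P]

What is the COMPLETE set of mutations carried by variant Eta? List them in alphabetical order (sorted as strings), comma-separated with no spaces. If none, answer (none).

Answer: A49R,H11P,K611W

Derivation:
At Epsilon: gained [] -> total []
At Mu: gained ['A49R'] -> total ['A49R']
At Eta: gained ['K611W', 'H11P'] -> total ['A49R', 'H11P', 'K611W']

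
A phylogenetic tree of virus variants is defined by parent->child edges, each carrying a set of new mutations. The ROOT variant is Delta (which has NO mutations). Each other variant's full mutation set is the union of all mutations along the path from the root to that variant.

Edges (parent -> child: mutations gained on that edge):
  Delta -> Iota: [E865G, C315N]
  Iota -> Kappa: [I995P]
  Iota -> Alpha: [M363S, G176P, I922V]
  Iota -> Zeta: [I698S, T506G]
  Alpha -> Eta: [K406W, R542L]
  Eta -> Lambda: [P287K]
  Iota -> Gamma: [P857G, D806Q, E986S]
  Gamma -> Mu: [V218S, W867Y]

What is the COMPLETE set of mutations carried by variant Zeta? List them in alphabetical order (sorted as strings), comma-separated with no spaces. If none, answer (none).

At Delta: gained [] -> total []
At Iota: gained ['E865G', 'C315N'] -> total ['C315N', 'E865G']
At Zeta: gained ['I698S', 'T506G'] -> total ['C315N', 'E865G', 'I698S', 'T506G']

Answer: C315N,E865G,I698S,T506G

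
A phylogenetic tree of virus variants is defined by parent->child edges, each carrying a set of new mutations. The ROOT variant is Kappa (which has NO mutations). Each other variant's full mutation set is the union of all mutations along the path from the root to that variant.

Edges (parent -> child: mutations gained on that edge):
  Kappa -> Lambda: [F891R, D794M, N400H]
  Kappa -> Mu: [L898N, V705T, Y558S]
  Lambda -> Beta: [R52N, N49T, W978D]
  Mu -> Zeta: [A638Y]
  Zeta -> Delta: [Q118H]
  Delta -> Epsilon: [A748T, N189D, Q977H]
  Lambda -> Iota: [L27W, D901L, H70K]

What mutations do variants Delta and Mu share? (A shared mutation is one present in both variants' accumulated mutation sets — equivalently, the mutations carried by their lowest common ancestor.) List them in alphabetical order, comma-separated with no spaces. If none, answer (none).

Answer: L898N,V705T,Y558S

Derivation:
Accumulating mutations along path to Delta:
  At Kappa: gained [] -> total []
  At Mu: gained ['L898N', 'V705T', 'Y558S'] -> total ['L898N', 'V705T', 'Y558S']
  At Zeta: gained ['A638Y'] -> total ['A638Y', 'L898N', 'V705T', 'Y558S']
  At Delta: gained ['Q118H'] -> total ['A638Y', 'L898N', 'Q118H', 'V705T', 'Y558S']
Mutations(Delta) = ['A638Y', 'L898N', 'Q118H', 'V705T', 'Y558S']
Accumulating mutations along path to Mu:
  At Kappa: gained [] -> total []
  At Mu: gained ['L898N', 'V705T', 'Y558S'] -> total ['L898N', 'V705T', 'Y558S']
Mutations(Mu) = ['L898N', 'V705T', 'Y558S']
Intersection: ['A638Y', 'L898N', 'Q118H', 'V705T', 'Y558S'] ∩ ['L898N', 'V705T', 'Y558S'] = ['L898N', 'V705T', 'Y558S']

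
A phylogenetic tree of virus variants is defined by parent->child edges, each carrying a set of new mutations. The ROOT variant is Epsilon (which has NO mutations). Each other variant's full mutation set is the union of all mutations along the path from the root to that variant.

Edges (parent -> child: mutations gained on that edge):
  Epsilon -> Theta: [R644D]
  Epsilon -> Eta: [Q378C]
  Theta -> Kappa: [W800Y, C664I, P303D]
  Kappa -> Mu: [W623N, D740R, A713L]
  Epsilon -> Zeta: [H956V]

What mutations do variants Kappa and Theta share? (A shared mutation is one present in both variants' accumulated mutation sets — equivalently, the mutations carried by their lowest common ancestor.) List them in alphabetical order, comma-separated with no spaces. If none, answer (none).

Answer: R644D

Derivation:
Accumulating mutations along path to Kappa:
  At Epsilon: gained [] -> total []
  At Theta: gained ['R644D'] -> total ['R644D']
  At Kappa: gained ['W800Y', 'C664I', 'P303D'] -> total ['C664I', 'P303D', 'R644D', 'W800Y']
Mutations(Kappa) = ['C664I', 'P303D', 'R644D', 'W800Y']
Accumulating mutations along path to Theta:
  At Epsilon: gained [] -> total []
  At Theta: gained ['R644D'] -> total ['R644D']
Mutations(Theta) = ['R644D']
Intersection: ['C664I', 'P303D', 'R644D', 'W800Y'] ∩ ['R644D'] = ['R644D']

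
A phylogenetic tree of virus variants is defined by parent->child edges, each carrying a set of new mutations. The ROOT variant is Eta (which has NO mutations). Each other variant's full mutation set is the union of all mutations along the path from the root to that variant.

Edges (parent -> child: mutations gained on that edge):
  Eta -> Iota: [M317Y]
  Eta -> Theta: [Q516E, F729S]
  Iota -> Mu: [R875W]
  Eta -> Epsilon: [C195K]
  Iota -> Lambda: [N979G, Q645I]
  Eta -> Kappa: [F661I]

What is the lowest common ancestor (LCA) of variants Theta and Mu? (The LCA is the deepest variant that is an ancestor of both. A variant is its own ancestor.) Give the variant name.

Answer: Eta

Derivation:
Path from root to Theta: Eta -> Theta
  ancestors of Theta: {Eta, Theta}
Path from root to Mu: Eta -> Iota -> Mu
  ancestors of Mu: {Eta, Iota, Mu}
Common ancestors: {Eta}
Walk up from Mu: Mu (not in ancestors of Theta), Iota (not in ancestors of Theta), Eta (in ancestors of Theta)
Deepest common ancestor (LCA) = Eta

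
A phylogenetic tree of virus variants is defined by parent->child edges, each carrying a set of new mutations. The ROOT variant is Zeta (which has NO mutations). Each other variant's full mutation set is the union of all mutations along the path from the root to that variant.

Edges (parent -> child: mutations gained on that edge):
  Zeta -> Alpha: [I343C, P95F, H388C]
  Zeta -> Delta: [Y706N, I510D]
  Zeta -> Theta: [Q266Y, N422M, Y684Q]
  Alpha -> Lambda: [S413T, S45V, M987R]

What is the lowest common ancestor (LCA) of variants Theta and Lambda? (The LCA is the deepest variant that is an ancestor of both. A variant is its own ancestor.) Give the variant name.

Path from root to Theta: Zeta -> Theta
  ancestors of Theta: {Zeta, Theta}
Path from root to Lambda: Zeta -> Alpha -> Lambda
  ancestors of Lambda: {Zeta, Alpha, Lambda}
Common ancestors: {Zeta}
Walk up from Lambda: Lambda (not in ancestors of Theta), Alpha (not in ancestors of Theta), Zeta (in ancestors of Theta)
Deepest common ancestor (LCA) = Zeta

Answer: Zeta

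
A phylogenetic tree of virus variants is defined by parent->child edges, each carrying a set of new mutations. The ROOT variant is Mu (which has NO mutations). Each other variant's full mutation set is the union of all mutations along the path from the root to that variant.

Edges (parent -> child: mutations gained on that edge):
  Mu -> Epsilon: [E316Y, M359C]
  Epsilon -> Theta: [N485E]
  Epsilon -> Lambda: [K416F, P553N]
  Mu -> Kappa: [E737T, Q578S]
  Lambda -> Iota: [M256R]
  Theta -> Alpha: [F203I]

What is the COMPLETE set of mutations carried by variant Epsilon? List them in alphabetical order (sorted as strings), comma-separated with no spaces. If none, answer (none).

Answer: E316Y,M359C

Derivation:
At Mu: gained [] -> total []
At Epsilon: gained ['E316Y', 'M359C'] -> total ['E316Y', 'M359C']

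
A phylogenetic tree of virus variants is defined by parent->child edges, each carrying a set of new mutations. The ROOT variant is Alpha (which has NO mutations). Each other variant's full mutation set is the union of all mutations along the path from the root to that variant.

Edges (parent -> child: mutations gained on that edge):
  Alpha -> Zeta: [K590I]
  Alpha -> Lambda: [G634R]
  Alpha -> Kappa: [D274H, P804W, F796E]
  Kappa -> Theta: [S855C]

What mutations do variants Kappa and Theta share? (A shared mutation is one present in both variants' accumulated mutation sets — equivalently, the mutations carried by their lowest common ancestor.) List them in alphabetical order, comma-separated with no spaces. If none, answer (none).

Answer: D274H,F796E,P804W

Derivation:
Accumulating mutations along path to Kappa:
  At Alpha: gained [] -> total []
  At Kappa: gained ['D274H', 'P804W', 'F796E'] -> total ['D274H', 'F796E', 'P804W']
Mutations(Kappa) = ['D274H', 'F796E', 'P804W']
Accumulating mutations along path to Theta:
  At Alpha: gained [] -> total []
  At Kappa: gained ['D274H', 'P804W', 'F796E'] -> total ['D274H', 'F796E', 'P804W']
  At Theta: gained ['S855C'] -> total ['D274H', 'F796E', 'P804W', 'S855C']
Mutations(Theta) = ['D274H', 'F796E', 'P804W', 'S855C']
Intersection: ['D274H', 'F796E', 'P804W'] ∩ ['D274H', 'F796E', 'P804W', 'S855C'] = ['D274H', 'F796E', 'P804W']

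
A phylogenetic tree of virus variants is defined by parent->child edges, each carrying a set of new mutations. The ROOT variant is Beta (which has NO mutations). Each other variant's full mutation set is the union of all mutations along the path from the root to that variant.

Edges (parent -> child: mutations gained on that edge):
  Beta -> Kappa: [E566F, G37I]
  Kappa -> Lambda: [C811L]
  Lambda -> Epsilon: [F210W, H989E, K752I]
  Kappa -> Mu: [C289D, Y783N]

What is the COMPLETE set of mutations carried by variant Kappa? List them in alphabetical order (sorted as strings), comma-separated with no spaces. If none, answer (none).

Answer: E566F,G37I

Derivation:
At Beta: gained [] -> total []
At Kappa: gained ['E566F', 'G37I'] -> total ['E566F', 'G37I']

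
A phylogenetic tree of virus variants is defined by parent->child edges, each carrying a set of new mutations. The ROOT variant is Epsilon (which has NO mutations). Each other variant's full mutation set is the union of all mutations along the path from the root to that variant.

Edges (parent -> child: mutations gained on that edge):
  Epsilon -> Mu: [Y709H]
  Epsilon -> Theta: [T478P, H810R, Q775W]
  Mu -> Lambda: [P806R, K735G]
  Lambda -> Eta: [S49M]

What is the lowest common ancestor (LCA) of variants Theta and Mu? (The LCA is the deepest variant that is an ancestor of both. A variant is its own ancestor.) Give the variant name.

Answer: Epsilon

Derivation:
Path from root to Theta: Epsilon -> Theta
  ancestors of Theta: {Epsilon, Theta}
Path from root to Mu: Epsilon -> Mu
  ancestors of Mu: {Epsilon, Mu}
Common ancestors: {Epsilon}
Walk up from Mu: Mu (not in ancestors of Theta), Epsilon (in ancestors of Theta)
Deepest common ancestor (LCA) = Epsilon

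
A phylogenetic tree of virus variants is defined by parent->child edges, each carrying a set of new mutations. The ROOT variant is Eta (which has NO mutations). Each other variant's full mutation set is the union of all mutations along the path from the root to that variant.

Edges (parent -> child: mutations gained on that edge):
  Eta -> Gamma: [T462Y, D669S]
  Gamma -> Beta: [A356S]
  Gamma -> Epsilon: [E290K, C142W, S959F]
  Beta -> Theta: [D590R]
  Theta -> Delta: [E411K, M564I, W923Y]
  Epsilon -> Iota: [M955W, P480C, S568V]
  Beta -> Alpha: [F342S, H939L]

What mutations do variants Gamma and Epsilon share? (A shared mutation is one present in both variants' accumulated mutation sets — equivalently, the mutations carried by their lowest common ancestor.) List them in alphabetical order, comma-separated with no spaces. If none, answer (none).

Answer: D669S,T462Y

Derivation:
Accumulating mutations along path to Gamma:
  At Eta: gained [] -> total []
  At Gamma: gained ['T462Y', 'D669S'] -> total ['D669S', 'T462Y']
Mutations(Gamma) = ['D669S', 'T462Y']
Accumulating mutations along path to Epsilon:
  At Eta: gained [] -> total []
  At Gamma: gained ['T462Y', 'D669S'] -> total ['D669S', 'T462Y']
  At Epsilon: gained ['E290K', 'C142W', 'S959F'] -> total ['C142W', 'D669S', 'E290K', 'S959F', 'T462Y']
Mutations(Epsilon) = ['C142W', 'D669S', 'E290K', 'S959F', 'T462Y']
Intersection: ['D669S', 'T462Y'] ∩ ['C142W', 'D669S', 'E290K', 'S959F', 'T462Y'] = ['D669S', 'T462Y']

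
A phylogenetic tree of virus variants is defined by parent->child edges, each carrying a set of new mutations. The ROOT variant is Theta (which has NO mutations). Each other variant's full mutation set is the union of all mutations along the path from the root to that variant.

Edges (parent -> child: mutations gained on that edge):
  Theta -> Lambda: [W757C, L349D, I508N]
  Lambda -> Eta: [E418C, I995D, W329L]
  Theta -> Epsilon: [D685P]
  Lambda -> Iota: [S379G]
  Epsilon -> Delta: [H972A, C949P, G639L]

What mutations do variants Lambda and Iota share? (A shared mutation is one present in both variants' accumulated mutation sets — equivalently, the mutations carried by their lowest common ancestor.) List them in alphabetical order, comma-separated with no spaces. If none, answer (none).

Answer: I508N,L349D,W757C

Derivation:
Accumulating mutations along path to Lambda:
  At Theta: gained [] -> total []
  At Lambda: gained ['W757C', 'L349D', 'I508N'] -> total ['I508N', 'L349D', 'W757C']
Mutations(Lambda) = ['I508N', 'L349D', 'W757C']
Accumulating mutations along path to Iota:
  At Theta: gained [] -> total []
  At Lambda: gained ['W757C', 'L349D', 'I508N'] -> total ['I508N', 'L349D', 'W757C']
  At Iota: gained ['S379G'] -> total ['I508N', 'L349D', 'S379G', 'W757C']
Mutations(Iota) = ['I508N', 'L349D', 'S379G', 'W757C']
Intersection: ['I508N', 'L349D', 'W757C'] ∩ ['I508N', 'L349D', 'S379G', 'W757C'] = ['I508N', 'L349D', 'W757C']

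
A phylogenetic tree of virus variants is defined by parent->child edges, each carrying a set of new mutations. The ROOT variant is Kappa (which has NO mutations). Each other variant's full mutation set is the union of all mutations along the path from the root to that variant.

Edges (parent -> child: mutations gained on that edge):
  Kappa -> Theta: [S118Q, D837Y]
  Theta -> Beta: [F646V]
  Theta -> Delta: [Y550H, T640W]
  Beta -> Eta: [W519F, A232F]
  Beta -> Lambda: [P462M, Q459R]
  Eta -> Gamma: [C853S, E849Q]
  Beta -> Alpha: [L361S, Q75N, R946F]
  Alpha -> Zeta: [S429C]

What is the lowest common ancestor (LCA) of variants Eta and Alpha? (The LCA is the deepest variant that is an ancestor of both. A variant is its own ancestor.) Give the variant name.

Answer: Beta

Derivation:
Path from root to Eta: Kappa -> Theta -> Beta -> Eta
  ancestors of Eta: {Kappa, Theta, Beta, Eta}
Path from root to Alpha: Kappa -> Theta -> Beta -> Alpha
  ancestors of Alpha: {Kappa, Theta, Beta, Alpha}
Common ancestors: {Kappa, Theta, Beta}
Walk up from Alpha: Alpha (not in ancestors of Eta), Beta (in ancestors of Eta), Theta (in ancestors of Eta), Kappa (in ancestors of Eta)
Deepest common ancestor (LCA) = Beta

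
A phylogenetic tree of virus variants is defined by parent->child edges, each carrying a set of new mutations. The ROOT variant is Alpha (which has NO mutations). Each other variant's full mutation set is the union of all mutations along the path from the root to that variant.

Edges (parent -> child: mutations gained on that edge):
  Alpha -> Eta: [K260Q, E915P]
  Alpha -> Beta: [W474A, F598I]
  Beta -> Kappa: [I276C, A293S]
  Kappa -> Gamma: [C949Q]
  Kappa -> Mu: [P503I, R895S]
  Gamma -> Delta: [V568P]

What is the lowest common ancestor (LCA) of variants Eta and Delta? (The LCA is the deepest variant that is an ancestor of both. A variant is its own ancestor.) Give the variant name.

Path from root to Eta: Alpha -> Eta
  ancestors of Eta: {Alpha, Eta}
Path from root to Delta: Alpha -> Beta -> Kappa -> Gamma -> Delta
  ancestors of Delta: {Alpha, Beta, Kappa, Gamma, Delta}
Common ancestors: {Alpha}
Walk up from Delta: Delta (not in ancestors of Eta), Gamma (not in ancestors of Eta), Kappa (not in ancestors of Eta), Beta (not in ancestors of Eta), Alpha (in ancestors of Eta)
Deepest common ancestor (LCA) = Alpha

Answer: Alpha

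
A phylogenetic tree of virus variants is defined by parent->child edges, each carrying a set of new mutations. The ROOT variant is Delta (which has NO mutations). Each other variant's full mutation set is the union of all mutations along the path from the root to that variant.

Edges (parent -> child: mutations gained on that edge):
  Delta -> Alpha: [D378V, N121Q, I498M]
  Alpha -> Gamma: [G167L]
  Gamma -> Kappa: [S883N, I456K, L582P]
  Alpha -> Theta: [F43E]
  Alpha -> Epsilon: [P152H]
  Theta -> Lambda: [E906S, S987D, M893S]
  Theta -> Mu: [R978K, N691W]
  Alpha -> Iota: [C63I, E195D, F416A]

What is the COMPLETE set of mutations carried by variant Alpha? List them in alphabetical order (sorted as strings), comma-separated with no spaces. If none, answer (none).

At Delta: gained [] -> total []
At Alpha: gained ['D378V', 'N121Q', 'I498M'] -> total ['D378V', 'I498M', 'N121Q']

Answer: D378V,I498M,N121Q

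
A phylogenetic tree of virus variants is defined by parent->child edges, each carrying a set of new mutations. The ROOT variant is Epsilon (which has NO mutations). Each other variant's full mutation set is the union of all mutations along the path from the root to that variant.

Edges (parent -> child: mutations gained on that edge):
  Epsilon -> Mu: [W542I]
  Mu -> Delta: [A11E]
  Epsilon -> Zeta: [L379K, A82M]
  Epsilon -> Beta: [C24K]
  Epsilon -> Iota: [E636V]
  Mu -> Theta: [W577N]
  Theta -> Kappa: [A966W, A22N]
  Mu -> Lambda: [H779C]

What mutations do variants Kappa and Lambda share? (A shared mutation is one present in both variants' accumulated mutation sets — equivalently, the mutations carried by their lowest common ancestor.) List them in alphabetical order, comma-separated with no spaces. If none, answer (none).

Answer: W542I

Derivation:
Accumulating mutations along path to Kappa:
  At Epsilon: gained [] -> total []
  At Mu: gained ['W542I'] -> total ['W542I']
  At Theta: gained ['W577N'] -> total ['W542I', 'W577N']
  At Kappa: gained ['A966W', 'A22N'] -> total ['A22N', 'A966W', 'W542I', 'W577N']
Mutations(Kappa) = ['A22N', 'A966W', 'W542I', 'W577N']
Accumulating mutations along path to Lambda:
  At Epsilon: gained [] -> total []
  At Mu: gained ['W542I'] -> total ['W542I']
  At Lambda: gained ['H779C'] -> total ['H779C', 'W542I']
Mutations(Lambda) = ['H779C', 'W542I']
Intersection: ['A22N', 'A966W', 'W542I', 'W577N'] ∩ ['H779C', 'W542I'] = ['W542I']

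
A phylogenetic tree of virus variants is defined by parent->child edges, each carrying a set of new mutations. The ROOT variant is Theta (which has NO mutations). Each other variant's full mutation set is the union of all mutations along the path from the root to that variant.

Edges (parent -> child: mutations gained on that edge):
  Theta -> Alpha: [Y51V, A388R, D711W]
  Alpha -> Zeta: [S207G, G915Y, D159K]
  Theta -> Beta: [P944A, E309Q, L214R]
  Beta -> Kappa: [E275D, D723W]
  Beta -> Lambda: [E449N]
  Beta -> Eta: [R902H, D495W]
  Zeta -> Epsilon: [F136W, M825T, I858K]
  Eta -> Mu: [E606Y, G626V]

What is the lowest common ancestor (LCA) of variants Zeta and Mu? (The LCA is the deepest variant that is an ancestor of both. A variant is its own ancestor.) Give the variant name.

Answer: Theta

Derivation:
Path from root to Zeta: Theta -> Alpha -> Zeta
  ancestors of Zeta: {Theta, Alpha, Zeta}
Path from root to Mu: Theta -> Beta -> Eta -> Mu
  ancestors of Mu: {Theta, Beta, Eta, Mu}
Common ancestors: {Theta}
Walk up from Mu: Mu (not in ancestors of Zeta), Eta (not in ancestors of Zeta), Beta (not in ancestors of Zeta), Theta (in ancestors of Zeta)
Deepest common ancestor (LCA) = Theta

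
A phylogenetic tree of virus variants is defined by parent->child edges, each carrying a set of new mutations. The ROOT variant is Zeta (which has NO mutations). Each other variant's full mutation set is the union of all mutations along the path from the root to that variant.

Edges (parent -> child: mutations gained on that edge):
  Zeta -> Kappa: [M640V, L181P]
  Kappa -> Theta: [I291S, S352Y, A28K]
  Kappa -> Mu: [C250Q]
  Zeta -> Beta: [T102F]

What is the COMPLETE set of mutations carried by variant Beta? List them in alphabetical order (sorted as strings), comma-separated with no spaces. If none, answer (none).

Answer: T102F

Derivation:
At Zeta: gained [] -> total []
At Beta: gained ['T102F'] -> total ['T102F']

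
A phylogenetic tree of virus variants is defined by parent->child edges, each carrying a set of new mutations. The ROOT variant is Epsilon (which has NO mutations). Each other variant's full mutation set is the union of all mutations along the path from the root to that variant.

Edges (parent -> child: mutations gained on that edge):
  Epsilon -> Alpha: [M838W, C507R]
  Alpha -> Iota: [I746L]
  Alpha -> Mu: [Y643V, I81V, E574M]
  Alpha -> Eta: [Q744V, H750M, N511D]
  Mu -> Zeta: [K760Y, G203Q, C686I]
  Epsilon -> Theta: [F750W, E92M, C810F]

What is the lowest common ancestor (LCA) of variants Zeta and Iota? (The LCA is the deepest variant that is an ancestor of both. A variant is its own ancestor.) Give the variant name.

Answer: Alpha

Derivation:
Path from root to Zeta: Epsilon -> Alpha -> Mu -> Zeta
  ancestors of Zeta: {Epsilon, Alpha, Mu, Zeta}
Path from root to Iota: Epsilon -> Alpha -> Iota
  ancestors of Iota: {Epsilon, Alpha, Iota}
Common ancestors: {Epsilon, Alpha}
Walk up from Iota: Iota (not in ancestors of Zeta), Alpha (in ancestors of Zeta), Epsilon (in ancestors of Zeta)
Deepest common ancestor (LCA) = Alpha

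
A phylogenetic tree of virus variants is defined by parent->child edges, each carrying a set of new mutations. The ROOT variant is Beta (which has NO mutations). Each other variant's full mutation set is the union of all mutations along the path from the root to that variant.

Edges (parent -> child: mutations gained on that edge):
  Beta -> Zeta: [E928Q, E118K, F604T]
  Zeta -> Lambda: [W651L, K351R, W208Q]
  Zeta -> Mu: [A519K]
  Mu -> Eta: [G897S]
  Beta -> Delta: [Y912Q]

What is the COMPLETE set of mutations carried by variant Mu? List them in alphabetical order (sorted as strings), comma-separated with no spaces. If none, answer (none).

At Beta: gained [] -> total []
At Zeta: gained ['E928Q', 'E118K', 'F604T'] -> total ['E118K', 'E928Q', 'F604T']
At Mu: gained ['A519K'] -> total ['A519K', 'E118K', 'E928Q', 'F604T']

Answer: A519K,E118K,E928Q,F604T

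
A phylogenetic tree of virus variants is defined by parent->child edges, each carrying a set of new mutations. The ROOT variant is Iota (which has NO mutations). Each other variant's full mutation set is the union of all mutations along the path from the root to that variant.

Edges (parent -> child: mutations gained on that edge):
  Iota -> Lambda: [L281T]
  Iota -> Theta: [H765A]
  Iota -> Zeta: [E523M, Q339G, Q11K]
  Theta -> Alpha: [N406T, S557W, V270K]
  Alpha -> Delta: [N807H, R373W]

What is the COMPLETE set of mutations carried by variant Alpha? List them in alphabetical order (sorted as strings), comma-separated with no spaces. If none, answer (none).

Answer: H765A,N406T,S557W,V270K

Derivation:
At Iota: gained [] -> total []
At Theta: gained ['H765A'] -> total ['H765A']
At Alpha: gained ['N406T', 'S557W', 'V270K'] -> total ['H765A', 'N406T', 'S557W', 'V270K']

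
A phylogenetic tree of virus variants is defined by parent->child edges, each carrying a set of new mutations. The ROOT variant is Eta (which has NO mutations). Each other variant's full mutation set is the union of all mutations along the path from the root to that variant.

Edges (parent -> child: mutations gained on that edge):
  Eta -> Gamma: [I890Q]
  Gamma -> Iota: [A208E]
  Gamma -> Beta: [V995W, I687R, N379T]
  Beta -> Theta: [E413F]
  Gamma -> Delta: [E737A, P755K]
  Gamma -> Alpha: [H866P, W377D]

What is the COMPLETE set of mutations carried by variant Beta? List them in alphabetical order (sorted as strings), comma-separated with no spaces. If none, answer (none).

Answer: I687R,I890Q,N379T,V995W

Derivation:
At Eta: gained [] -> total []
At Gamma: gained ['I890Q'] -> total ['I890Q']
At Beta: gained ['V995W', 'I687R', 'N379T'] -> total ['I687R', 'I890Q', 'N379T', 'V995W']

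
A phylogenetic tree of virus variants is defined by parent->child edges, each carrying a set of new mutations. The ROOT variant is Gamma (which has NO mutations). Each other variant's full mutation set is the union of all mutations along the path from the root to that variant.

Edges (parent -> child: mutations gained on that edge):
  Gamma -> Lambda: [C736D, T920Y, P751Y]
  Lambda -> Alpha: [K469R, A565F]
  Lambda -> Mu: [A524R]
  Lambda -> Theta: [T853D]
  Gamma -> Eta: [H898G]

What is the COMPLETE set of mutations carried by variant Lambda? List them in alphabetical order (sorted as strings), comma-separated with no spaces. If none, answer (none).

Answer: C736D,P751Y,T920Y

Derivation:
At Gamma: gained [] -> total []
At Lambda: gained ['C736D', 'T920Y', 'P751Y'] -> total ['C736D', 'P751Y', 'T920Y']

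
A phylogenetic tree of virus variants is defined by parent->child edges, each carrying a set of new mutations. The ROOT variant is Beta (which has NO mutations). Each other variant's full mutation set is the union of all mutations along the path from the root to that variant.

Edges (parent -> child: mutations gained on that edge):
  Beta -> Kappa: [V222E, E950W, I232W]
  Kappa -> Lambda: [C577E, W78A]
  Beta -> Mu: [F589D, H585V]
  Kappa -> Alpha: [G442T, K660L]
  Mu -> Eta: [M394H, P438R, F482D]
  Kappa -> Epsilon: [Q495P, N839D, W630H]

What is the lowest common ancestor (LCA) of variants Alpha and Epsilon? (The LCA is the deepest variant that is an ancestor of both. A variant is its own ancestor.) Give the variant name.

Path from root to Alpha: Beta -> Kappa -> Alpha
  ancestors of Alpha: {Beta, Kappa, Alpha}
Path from root to Epsilon: Beta -> Kappa -> Epsilon
  ancestors of Epsilon: {Beta, Kappa, Epsilon}
Common ancestors: {Beta, Kappa}
Walk up from Epsilon: Epsilon (not in ancestors of Alpha), Kappa (in ancestors of Alpha), Beta (in ancestors of Alpha)
Deepest common ancestor (LCA) = Kappa

Answer: Kappa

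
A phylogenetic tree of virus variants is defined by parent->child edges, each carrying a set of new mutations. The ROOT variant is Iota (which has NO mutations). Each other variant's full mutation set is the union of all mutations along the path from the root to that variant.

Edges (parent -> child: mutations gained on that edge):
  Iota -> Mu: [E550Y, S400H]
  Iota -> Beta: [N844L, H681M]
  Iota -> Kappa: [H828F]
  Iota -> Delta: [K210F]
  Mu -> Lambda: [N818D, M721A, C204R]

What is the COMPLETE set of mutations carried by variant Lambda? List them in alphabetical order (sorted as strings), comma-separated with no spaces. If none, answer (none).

At Iota: gained [] -> total []
At Mu: gained ['E550Y', 'S400H'] -> total ['E550Y', 'S400H']
At Lambda: gained ['N818D', 'M721A', 'C204R'] -> total ['C204R', 'E550Y', 'M721A', 'N818D', 'S400H']

Answer: C204R,E550Y,M721A,N818D,S400H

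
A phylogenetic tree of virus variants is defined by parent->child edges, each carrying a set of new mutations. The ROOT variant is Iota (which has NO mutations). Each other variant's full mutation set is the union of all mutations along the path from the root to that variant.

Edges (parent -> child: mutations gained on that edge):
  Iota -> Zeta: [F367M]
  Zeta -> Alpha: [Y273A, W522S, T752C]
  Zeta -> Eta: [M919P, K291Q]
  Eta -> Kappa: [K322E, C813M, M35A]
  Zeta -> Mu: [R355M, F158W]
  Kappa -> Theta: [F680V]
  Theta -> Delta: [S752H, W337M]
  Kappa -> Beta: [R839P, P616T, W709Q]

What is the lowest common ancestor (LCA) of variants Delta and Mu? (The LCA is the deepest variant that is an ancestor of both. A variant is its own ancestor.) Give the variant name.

Path from root to Delta: Iota -> Zeta -> Eta -> Kappa -> Theta -> Delta
  ancestors of Delta: {Iota, Zeta, Eta, Kappa, Theta, Delta}
Path from root to Mu: Iota -> Zeta -> Mu
  ancestors of Mu: {Iota, Zeta, Mu}
Common ancestors: {Iota, Zeta}
Walk up from Mu: Mu (not in ancestors of Delta), Zeta (in ancestors of Delta), Iota (in ancestors of Delta)
Deepest common ancestor (LCA) = Zeta

Answer: Zeta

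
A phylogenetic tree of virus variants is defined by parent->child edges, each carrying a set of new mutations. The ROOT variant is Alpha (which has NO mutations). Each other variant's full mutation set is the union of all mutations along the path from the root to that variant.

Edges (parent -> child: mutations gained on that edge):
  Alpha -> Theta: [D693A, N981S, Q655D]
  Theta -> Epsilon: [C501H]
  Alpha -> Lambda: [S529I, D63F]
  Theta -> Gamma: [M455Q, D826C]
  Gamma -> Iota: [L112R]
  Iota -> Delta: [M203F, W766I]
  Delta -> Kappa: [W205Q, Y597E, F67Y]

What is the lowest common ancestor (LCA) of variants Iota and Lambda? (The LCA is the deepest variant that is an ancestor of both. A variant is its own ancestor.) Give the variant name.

Path from root to Iota: Alpha -> Theta -> Gamma -> Iota
  ancestors of Iota: {Alpha, Theta, Gamma, Iota}
Path from root to Lambda: Alpha -> Lambda
  ancestors of Lambda: {Alpha, Lambda}
Common ancestors: {Alpha}
Walk up from Lambda: Lambda (not in ancestors of Iota), Alpha (in ancestors of Iota)
Deepest common ancestor (LCA) = Alpha

Answer: Alpha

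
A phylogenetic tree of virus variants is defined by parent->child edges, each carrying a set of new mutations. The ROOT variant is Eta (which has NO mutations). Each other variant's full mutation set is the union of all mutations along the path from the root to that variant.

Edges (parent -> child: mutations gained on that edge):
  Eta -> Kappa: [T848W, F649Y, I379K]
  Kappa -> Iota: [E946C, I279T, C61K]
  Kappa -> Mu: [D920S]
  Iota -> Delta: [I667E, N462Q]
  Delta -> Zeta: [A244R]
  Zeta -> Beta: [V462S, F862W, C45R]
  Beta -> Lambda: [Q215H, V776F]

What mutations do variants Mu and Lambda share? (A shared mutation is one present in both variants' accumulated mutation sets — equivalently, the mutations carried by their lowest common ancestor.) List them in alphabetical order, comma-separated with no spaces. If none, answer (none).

Accumulating mutations along path to Mu:
  At Eta: gained [] -> total []
  At Kappa: gained ['T848W', 'F649Y', 'I379K'] -> total ['F649Y', 'I379K', 'T848W']
  At Mu: gained ['D920S'] -> total ['D920S', 'F649Y', 'I379K', 'T848W']
Mutations(Mu) = ['D920S', 'F649Y', 'I379K', 'T848W']
Accumulating mutations along path to Lambda:
  At Eta: gained [] -> total []
  At Kappa: gained ['T848W', 'F649Y', 'I379K'] -> total ['F649Y', 'I379K', 'T848W']
  At Iota: gained ['E946C', 'I279T', 'C61K'] -> total ['C61K', 'E946C', 'F649Y', 'I279T', 'I379K', 'T848W']
  At Delta: gained ['I667E', 'N462Q'] -> total ['C61K', 'E946C', 'F649Y', 'I279T', 'I379K', 'I667E', 'N462Q', 'T848W']
  At Zeta: gained ['A244R'] -> total ['A244R', 'C61K', 'E946C', 'F649Y', 'I279T', 'I379K', 'I667E', 'N462Q', 'T848W']
  At Beta: gained ['V462S', 'F862W', 'C45R'] -> total ['A244R', 'C45R', 'C61K', 'E946C', 'F649Y', 'F862W', 'I279T', 'I379K', 'I667E', 'N462Q', 'T848W', 'V462S']
  At Lambda: gained ['Q215H', 'V776F'] -> total ['A244R', 'C45R', 'C61K', 'E946C', 'F649Y', 'F862W', 'I279T', 'I379K', 'I667E', 'N462Q', 'Q215H', 'T848W', 'V462S', 'V776F']
Mutations(Lambda) = ['A244R', 'C45R', 'C61K', 'E946C', 'F649Y', 'F862W', 'I279T', 'I379K', 'I667E', 'N462Q', 'Q215H', 'T848W', 'V462S', 'V776F']
Intersection: ['D920S', 'F649Y', 'I379K', 'T848W'] ∩ ['A244R', 'C45R', 'C61K', 'E946C', 'F649Y', 'F862W', 'I279T', 'I379K', 'I667E', 'N462Q', 'Q215H', 'T848W', 'V462S', 'V776F'] = ['F649Y', 'I379K', 'T848W']

Answer: F649Y,I379K,T848W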